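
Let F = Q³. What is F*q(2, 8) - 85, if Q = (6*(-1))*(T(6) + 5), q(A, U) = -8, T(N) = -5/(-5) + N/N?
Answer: 592619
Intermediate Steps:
T(N) = 2 (T(N) = -5*(-⅕) + 1 = 1 + 1 = 2)
Q = -42 (Q = (6*(-1))*(2 + 5) = -6*7 = -42)
F = -74088 (F = (-42)³ = -74088)
F*q(2, 8) - 85 = -74088*(-8) - 85 = 592704 - 85 = 592619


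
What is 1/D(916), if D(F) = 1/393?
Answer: 393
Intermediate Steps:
D(F) = 1/393
1/D(916) = 1/(1/393) = 393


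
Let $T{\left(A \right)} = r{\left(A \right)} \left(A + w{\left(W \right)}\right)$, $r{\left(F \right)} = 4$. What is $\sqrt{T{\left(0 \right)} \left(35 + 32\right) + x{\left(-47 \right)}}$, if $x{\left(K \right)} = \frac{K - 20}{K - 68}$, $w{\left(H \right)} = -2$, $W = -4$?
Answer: $\frac{i \sqrt{7080895}}{115} \approx 23.139 i$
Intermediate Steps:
$T{\left(A \right)} = -8 + 4 A$ ($T{\left(A \right)} = 4 \left(A - 2\right) = 4 \left(-2 + A\right) = -8 + 4 A$)
$x{\left(K \right)} = \frac{-20 + K}{-68 + K}$
$\sqrt{T{\left(0 \right)} \left(35 + 32\right) + x{\left(-47 \right)}} = \sqrt{\left(-8 + 4 \cdot 0\right) \left(35 + 32\right) + \frac{-20 - 47}{-68 - 47}} = \sqrt{\left(-8 + 0\right) 67 + \frac{1}{-115} \left(-67\right)} = \sqrt{\left(-8\right) 67 - - \frac{67}{115}} = \sqrt{-536 + \frac{67}{115}} = \sqrt{- \frac{61573}{115}} = \frac{i \sqrt{7080895}}{115}$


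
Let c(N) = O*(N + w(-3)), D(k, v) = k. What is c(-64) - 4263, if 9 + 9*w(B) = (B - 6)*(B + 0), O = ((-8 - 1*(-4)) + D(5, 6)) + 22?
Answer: -5689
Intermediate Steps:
O = 23 (O = ((-8 - 1*(-4)) + 5) + 22 = ((-8 + 4) + 5) + 22 = (-4 + 5) + 22 = 1 + 22 = 23)
w(B) = -1 + B*(-6 + B)/9 (w(B) = -1 + ((B - 6)*(B + 0))/9 = -1 + ((-6 + B)*B)/9 = -1 + (B*(-6 + B))/9 = -1 + B*(-6 + B)/9)
c(N) = 46 + 23*N (c(N) = 23*(N + (-1 - ⅔*(-3) + (⅑)*(-3)²)) = 23*(N + (-1 + 2 + (⅑)*9)) = 23*(N + (-1 + 2 + 1)) = 23*(N + 2) = 23*(2 + N) = 46 + 23*N)
c(-64) - 4263 = (46 + 23*(-64)) - 4263 = (46 - 1472) - 4263 = -1426 - 4263 = -5689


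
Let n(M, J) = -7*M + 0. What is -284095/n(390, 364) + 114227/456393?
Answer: 4005881/38402 ≈ 104.31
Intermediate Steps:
n(M, J) = -7*M
-284095/n(390, 364) + 114227/456393 = -284095/((-7*390)) + 114227/456393 = -284095/(-2730) + 114227*(1/456393) = -284095*(-1/2730) + 1109/4431 = 8117/78 + 1109/4431 = 4005881/38402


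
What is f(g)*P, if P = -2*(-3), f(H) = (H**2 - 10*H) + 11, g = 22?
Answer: 1650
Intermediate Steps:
f(H) = 11 + H**2 - 10*H
P = 6
f(g)*P = (11 + 22**2 - 10*22)*6 = (11 + 484 - 220)*6 = 275*6 = 1650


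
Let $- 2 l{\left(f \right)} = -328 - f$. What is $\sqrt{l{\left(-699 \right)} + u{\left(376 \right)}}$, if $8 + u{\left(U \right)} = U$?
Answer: $\frac{\sqrt{730}}{2} \approx 13.509$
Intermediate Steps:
$u{\left(U \right)} = -8 + U$
$l{\left(f \right)} = 164 + \frac{f}{2}$ ($l{\left(f \right)} = - \frac{-328 - f}{2} = 164 + \frac{f}{2}$)
$\sqrt{l{\left(-699 \right)} + u{\left(376 \right)}} = \sqrt{\left(164 + \frac{1}{2} \left(-699\right)\right) + \left(-8 + 376\right)} = \sqrt{\left(164 - \frac{699}{2}\right) + 368} = \sqrt{- \frac{371}{2} + 368} = \sqrt{\frac{365}{2}} = \frac{\sqrt{730}}{2}$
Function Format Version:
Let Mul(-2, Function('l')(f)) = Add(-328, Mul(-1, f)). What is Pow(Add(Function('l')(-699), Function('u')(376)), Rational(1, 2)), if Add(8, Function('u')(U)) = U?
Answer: Mul(Rational(1, 2), Pow(730, Rational(1, 2))) ≈ 13.509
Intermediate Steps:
Function('u')(U) = Add(-8, U)
Function('l')(f) = Add(164, Mul(Rational(1, 2), f)) (Function('l')(f) = Mul(Rational(-1, 2), Add(-328, Mul(-1, f))) = Add(164, Mul(Rational(1, 2), f)))
Pow(Add(Function('l')(-699), Function('u')(376)), Rational(1, 2)) = Pow(Add(Add(164, Mul(Rational(1, 2), -699)), Add(-8, 376)), Rational(1, 2)) = Pow(Add(Add(164, Rational(-699, 2)), 368), Rational(1, 2)) = Pow(Add(Rational(-371, 2), 368), Rational(1, 2)) = Pow(Rational(365, 2), Rational(1, 2)) = Mul(Rational(1, 2), Pow(730, Rational(1, 2)))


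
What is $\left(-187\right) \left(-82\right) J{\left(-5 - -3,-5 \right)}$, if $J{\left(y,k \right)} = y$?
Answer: $-30668$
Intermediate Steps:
$\left(-187\right) \left(-82\right) J{\left(-5 - -3,-5 \right)} = \left(-187\right) \left(-82\right) \left(-5 - -3\right) = 15334 \left(-5 + 3\right) = 15334 \left(-2\right) = -30668$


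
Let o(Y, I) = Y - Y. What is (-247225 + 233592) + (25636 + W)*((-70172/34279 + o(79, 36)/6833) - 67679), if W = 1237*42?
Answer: -180012263308277/34279 ≈ -5.2514e+9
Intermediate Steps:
o(Y, I) = 0
W = 51954
(-247225 + 233592) + (25636 + W)*((-70172/34279 + o(79, 36)/6833) - 67679) = (-247225 + 233592) + (25636 + 51954)*((-70172/34279 + 0/6833) - 67679) = -13633 + 77590*((-70172*1/34279 + 0*(1/6833)) - 67679) = -13633 + 77590*((-70172/34279 + 0) - 67679) = -13633 + 77590*(-70172/34279 - 67679) = -13633 + 77590*(-2320038613/34279) = -13633 - 180011795982670/34279 = -180012263308277/34279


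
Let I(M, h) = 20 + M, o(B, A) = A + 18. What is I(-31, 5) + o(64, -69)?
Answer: -62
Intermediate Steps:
o(B, A) = 18 + A
I(-31, 5) + o(64, -69) = (20 - 31) + (18 - 69) = -11 - 51 = -62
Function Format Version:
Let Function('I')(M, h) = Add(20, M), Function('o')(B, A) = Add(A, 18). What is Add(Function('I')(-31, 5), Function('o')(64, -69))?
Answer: -62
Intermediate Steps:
Function('o')(B, A) = Add(18, A)
Add(Function('I')(-31, 5), Function('o')(64, -69)) = Add(Add(20, -31), Add(18, -69)) = Add(-11, -51) = -62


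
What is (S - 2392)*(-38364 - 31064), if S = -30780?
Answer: 2303065616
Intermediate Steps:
(S - 2392)*(-38364 - 31064) = (-30780 - 2392)*(-38364 - 31064) = -33172*(-69428) = 2303065616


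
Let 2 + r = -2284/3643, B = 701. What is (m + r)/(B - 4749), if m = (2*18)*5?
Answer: -323085/7373432 ≈ -0.043817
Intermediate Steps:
r = -9570/3643 (r = -2 - 2284/3643 = -9570/3643 ≈ -2.6270)
m = 180 (m = 36*5 = 180)
(m + r)/(B - 4749) = (180 - 9570/3643)/(701 - 4749) = (646170/3643)/(-4048) = (646170/3643)*(-1/4048) = -323085/7373432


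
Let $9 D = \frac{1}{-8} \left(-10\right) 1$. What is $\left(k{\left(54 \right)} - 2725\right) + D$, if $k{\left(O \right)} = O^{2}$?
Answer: $\frac{6881}{36} \approx 191.14$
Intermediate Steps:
$D = \frac{5}{36}$ ($D = \frac{\frac{1}{-8} \left(-10\right) 1}{9} = \frac{\left(- \frac{1}{8}\right) \left(-10\right) 1}{9} = \frac{\frac{5}{4} \cdot 1}{9} = \frac{1}{9} \cdot \frac{5}{4} = \frac{5}{36} \approx 0.13889$)
$\left(k{\left(54 \right)} - 2725\right) + D = \left(54^{2} - 2725\right) + \frac{5}{36} = \left(2916 - 2725\right) + \frac{5}{36} = 191 + \frac{5}{36} = \frac{6881}{36}$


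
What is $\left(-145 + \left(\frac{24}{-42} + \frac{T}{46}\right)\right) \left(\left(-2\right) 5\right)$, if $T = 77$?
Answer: $\frac{231675}{161} \approx 1439.0$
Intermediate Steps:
$\left(-145 + \left(\frac{24}{-42} + \frac{T}{46}\right)\right) \left(\left(-2\right) 5\right) = \left(-145 + \left(\frac{24}{-42} + \frac{77}{46}\right)\right) \left(\left(-2\right) 5\right) = \left(-145 + \left(24 \left(- \frac{1}{42}\right) + 77 \cdot \frac{1}{46}\right)\right) \left(-10\right) = \left(-145 + \left(- \frac{4}{7} + \frac{77}{46}\right)\right) \left(-10\right) = \left(-145 + \frac{355}{322}\right) \left(-10\right) = \left(- \frac{46335}{322}\right) \left(-10\right) = \frac{231675}{161}$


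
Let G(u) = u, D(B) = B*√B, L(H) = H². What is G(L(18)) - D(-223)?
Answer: 324 + 223*I*√223 ≈ 324.0 + 3330.1*I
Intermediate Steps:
D(B) = B^(3/2)
G(L(18)) - D(-223) = 18² - (-223)^(3/2) = 324 - (-223)*I*√223 = 324 + 223*I*√223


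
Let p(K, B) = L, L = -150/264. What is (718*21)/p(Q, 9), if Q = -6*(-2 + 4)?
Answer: -663432/25 ≈ -26537.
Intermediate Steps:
L = -25/44 (L = -150*1/264 = -25/44 ≈ -0.56818)
Q = -12 (Q = -6*2 = -12)
p(K, B) = -25/44
(718*21)/p(Q, 9) = (718*21)/(-25/44) = 15078*(-44/25) = -663432/25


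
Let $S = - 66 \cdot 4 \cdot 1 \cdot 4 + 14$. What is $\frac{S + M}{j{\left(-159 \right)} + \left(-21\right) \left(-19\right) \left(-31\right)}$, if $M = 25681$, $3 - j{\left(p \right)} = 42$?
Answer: $- \frac{8213}{4136} \approx -1.9857$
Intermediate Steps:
$j{\left(p \right)} = -39$ ($j{\left(p \right)} = 3 - 42 = -39$)
$S = -1042$ ($S = - 66 \cdot 4 \cdot 4 + 14 = \left(-66\right) 16 + 14 = -1056 + 14 = -1042$)
$\frac{S + M}{j{\left(-159 \right)} + \left(-21\right) \left(-19\right) \left(-31\right)} = \frac{-1042 + 25681}{-39 + \left(-21\right) \left(-19\right) \left(-31\right)} = \frac{24639}{-39 + 399 \left(-31\right)} = \frac{24639}{-39 - 12369} = \frac{24639}{-12408} = 24639 \left(- \frac{1}{12408}\right) = - \frac{8213}{4136}$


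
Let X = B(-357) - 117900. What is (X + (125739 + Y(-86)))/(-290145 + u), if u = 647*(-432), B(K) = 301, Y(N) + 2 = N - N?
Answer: -8138/569649 ≈ -0.014286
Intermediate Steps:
Y(N) = -2 (Y(N) = -2 + (N - N) = -2 + 0 = -2)
X = -117599 (X = 301 - 117900 = -117599)
u = -279504
(X + (125739 + Y(-86)))/(-290145 + u) = (-117599 + (125739 - 2))/(-290145 - 279504) = (-117599 + 125737)/(-569649) = 8138*(-1/569649) = -8138/569649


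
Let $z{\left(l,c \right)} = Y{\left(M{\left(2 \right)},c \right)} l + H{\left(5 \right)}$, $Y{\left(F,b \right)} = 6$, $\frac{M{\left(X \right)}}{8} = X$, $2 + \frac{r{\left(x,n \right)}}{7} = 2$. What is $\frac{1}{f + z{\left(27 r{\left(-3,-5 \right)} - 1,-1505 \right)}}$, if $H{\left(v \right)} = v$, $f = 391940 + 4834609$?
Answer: $\frac{1}{5226548} \approx 1.9133 \cdot 10^{-7}$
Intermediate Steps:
$r{\left(x,n \right)} = 0$ ($r{\left(x,n \right)} = -14 + 7 \cdot 2 = -14 + 14 = 0$)
$f = 5226549$
$M{\left(X \right)} = 8 X$
$z{\left(l,c \right)} = 5 + 6 l$ ($z{\left(l,c \right)} = 6 l + 5 = 5 + 6 l$)
$\frac{1}{f + z{\left(27 r{\left(-3,-5 \right)} - 1,-1505 \right)}} = \frac{1}{5226549 + \left(5 + 6 \left(27 \cdot 0 - 1\right)\right)} = \frac{1}{5226549 + \left(5 + 6 \left(0 - 1\right)\right)} = \frac{1}{5226549 + \left(5 + 6 \left(-1\right)\right)} = \frac{1}{5226549 + \left(5 - 6\right)} = \frac{1}{5226549 - 1} = \frac{1}{5226548}$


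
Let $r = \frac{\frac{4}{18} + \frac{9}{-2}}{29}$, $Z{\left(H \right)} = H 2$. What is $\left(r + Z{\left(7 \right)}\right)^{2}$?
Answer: $\frac{52287361}{272484} \approx 191.89$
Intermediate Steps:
$Z{\left(H \right)} = 2 H$
$r = - \frac{77}{522}$ ($r = \left(4 \cdot \frac{1}{18} + 9 \left(- \frac{1}{2}\right)\right) \frac{1}{29} = \left(\frac{2}{9} - \frac{9}{2}\right) \frac{1}{29} = \left(- \frac{77}{18}\right) \frac{1}{29} = - \frac{77}{522} \approx -0.14751$)
$\left(r + Z{\left(7 \right)}\right)^{2} = \left(- \frac{77}{522} + 2 \cdot 7\right)^{2} = \left(- \frac{77}{522} + 14\right)^{2} = \left(\frac{7231}{522}\right)^{2} = \frac{52287361}{272484}$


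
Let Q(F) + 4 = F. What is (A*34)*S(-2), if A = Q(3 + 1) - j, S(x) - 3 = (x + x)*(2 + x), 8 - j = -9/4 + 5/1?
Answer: -1071/2 ≈ -535.50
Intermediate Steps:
Q(F) = -4 + F
j = 21/4 (j = 8 - (-9/4 + 5/1) = 8 - (-9*¼ + 5*1) = 8 - (-9/4 + 5) = 8 - 1*11/4 = 8 - 11/4 = 21/4 ≈ 5.2500)
S(x) = 3 + 2*x*(2 + x) (S(x) = 3 + (x + x)*(2 + x) = 3 + (2*x)*(2 + x) = 3 + 2*x*(2 + x))
A = -21/4 (A = (-4 + (3 + 1)) - 1*21/4 = (-4 + 4) - 21/4 = 0 - 21/4 = -21/4 ≈ -5.2500)
(A*34)*S(-2) = (-21/4*34)*(3 + 2*(-2)² + 4*(-2)) = -357*(3 + 2*4 - 8)/2 = -357*(3 + 8 - 8)/2 = -357/2*3 = -1071/2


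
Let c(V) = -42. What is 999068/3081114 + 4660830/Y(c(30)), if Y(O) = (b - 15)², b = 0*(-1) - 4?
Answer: 7180454614084/556141077 ≈ 12911.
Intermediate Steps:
b = -4 (b = 0 - 4 = -4)
Y(O) = 361 (Y(O) = (-4 - 15)² = (-19)² = 361)
999068/3081114 + 4660830/Y(c(30)) = 999068/3081114 + 4660830/361 = 999068*(1/3081114) + 4660830*(1/361) = 499534/1540557 + 4660830/361 = 7180454614084/556141077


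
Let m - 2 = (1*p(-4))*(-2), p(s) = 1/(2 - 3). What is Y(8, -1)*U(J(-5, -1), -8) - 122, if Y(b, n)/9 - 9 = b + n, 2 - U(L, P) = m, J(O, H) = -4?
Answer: -410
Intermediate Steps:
p(s) = -1 (p(s) = 1/(-1) = -1)
m = 4 (m = 2 + (1*(-1))*(-2) = 2 - 1*(-2) = 2 + 2 = 4)
U(L, P) = -2 (U(L, P) = 2 - 1*4 = 2 - 4 = -2)
Y(b, n) = 81 + 9*b + 9*n (Y(b, n) = 81 + 9*(b + n) = 81 + (9*b + 9*n) = 81 + 9*b + 9*n)
Y(8, -1)*U(J(-5, -1), -8) - 122 = (81 + 9*8 + 9*(-1))*(-2) - 122 = (81 + 72 - 9)*(-2) - 122 = 144*(-2) - 122 = -288 - 122 = -410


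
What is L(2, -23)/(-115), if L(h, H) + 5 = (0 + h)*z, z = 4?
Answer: -3/115 ≈ -0.026087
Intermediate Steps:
L(h, H) = -5 + 4*h (L(h, H) = -5 + (0 + h)*4 = -5 + h*4 = -5 + 4*h)
L(2, -23)/(-115) = (-5 + 4*2)/(-115) = (-5 + 8)*(-1/115) = 3*(-1/115) = -3/115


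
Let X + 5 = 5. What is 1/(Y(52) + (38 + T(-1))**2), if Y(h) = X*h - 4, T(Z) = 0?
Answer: 1/1440 ≈ 0.00069444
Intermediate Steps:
X = 0 (X = -5 + 5 = 0)
Y(h) = -4 (Y(h) = 0*h - 4 = 0 - 4 = -4)
1/(Y(52) + (38 + T(-1))**2) = 1/(-4 + (38 + 0)**2) = 1/(-4 + 38**2) = 1/(-4 + 1444) = 1/1440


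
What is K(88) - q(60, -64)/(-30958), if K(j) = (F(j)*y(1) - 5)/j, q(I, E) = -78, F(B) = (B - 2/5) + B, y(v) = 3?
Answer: 40367551/6810760 ≈ 5.9270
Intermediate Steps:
F(B) = -⅖ + 2*B (F(B) = (B - 2*⅕) + B = (B - ⅖) + B = (-⅖ + B) + B = -⅖ + 2*B)
K(j) = (-31/5 + 6*j)/j (K(j) = ((-⅖ + 2*j)*3 - 5)/j = ((-6/5 + 6*j) - 5)/j = (-31/5 + 6*j)/j)
K(88) - q(60, -64)/(-30958) = (6 - 31/5/88) - (-78)/(-30958) = (6 - 31/5*1/88) - (-78)*(-1)/30958 = (6 - 31/440) - 1*39/15479 = 2609/440 - 39/15479 = 40367551/6810760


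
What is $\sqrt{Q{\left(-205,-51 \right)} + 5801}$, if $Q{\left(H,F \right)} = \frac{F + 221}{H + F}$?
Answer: $\frac{\sqrt{1484886}}{16} \approx 76.16$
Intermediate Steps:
$Q{\left(H,F \right)} = \frac{221 + F}{F + H}$
$\sqrt{Q{\left(-205,-51 \right)} + 5801} = \sqrt{\frac{221 - 51}{-51 - 205} + 5801} = \sqrt{\frac{1}{-256} \cdot 170 + 5801} = \sqrt{\left(- \frac{1}{256}\right) 170 + 5801} = \sqrt{- \frac{85}{128} + 5801} = \sqrt{\frac{742443}{128}} = \frac{\sqrt{1484886}}{16}$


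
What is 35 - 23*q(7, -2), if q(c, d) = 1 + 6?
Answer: -126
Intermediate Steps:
q(c, d) = 7
35 - 23*q(7, -2) = 35 - 23*7 = 35 - 161 = -126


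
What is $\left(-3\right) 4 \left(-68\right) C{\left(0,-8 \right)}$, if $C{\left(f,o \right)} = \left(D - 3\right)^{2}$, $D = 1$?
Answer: $3264$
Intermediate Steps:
$C{\left(f,o \right)} = 4$ ($C{\left(f,o \right)} = \left(1 - 3\right)^{2} = \left(-2\right)^{2} = 4$)
$\left(-3\right) 4 \left(-68\right) C{\left(0,-8 \right)} = \left(-3\right) 4 \left(-68\right) 4 = \left(-12\right) \left(-68\right) 4 = 816 \cdot 4 = 3264$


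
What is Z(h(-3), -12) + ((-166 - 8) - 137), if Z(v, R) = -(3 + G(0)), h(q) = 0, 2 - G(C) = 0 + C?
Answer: -316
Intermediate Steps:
G(C) = 2 - C (G(C) = 2 - (0 + C) = 2 - C)
Z(v, R) = -5 (Z(v, R) = -(3 + (2 - 1*0)) = -(3 + (2 + 0)) = -(3 + 2) = -1*5 = -5)
Z(h(-3), -12) + ((-166 - 8) - 137) = -5 + ((-166 - 8) - 137) = -5 + (-174 - 137) = -5 - 311 = -316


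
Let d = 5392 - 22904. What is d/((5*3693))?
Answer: -17512/18465 ≈ -0.94839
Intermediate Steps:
d = -17512
d/((5*3693)) = -17512/(5*3693) = -17512/18465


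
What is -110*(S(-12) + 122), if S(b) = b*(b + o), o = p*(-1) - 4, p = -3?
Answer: -30580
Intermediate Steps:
o = -1 (o = -3*(-1) - 4 = 3 - 4 = -1)
S(b) = b*(-1 + b) (S(b) = b*(b - 1) = b*(-1 + b))
-110*(S(-12) + 122) = -110*(-12*(-1 - 12) + 122) = -110*(-12*(-13) + 122) = -110*(156 + 122) = -110*278 = -30580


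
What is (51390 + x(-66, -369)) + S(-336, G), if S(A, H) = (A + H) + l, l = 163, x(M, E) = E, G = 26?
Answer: 50874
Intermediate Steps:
S(A, H) = 163 + A + H (S(A, H) = (A + H) + 163 = 163 + A + H)
(51390 + x(-66, -369)) + S(-336, G) = (51390 - 369) + (163 - 336 + 26) = 51021 - 147 = 50874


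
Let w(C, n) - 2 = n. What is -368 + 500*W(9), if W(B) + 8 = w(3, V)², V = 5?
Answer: 20132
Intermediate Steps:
w(C, n) = 2 + n
W(B) = 41 (W(B) = -8 + (2 + 5)² = -8 + 7² = -8 + 49 = 41)
-368 + 500*W(9) = -368 + 500*41 = -368 + 20500 = 20132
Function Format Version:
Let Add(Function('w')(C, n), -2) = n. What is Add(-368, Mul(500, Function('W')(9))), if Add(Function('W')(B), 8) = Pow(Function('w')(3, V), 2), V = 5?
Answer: 20132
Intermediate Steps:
Function('w')(C, n) = Add(2, n)
Function('W')(B) = 41 (Function('W')(B) = Add(-8, Pow(Add(2, 5), 2)) = Add(-8, Pow(7, 2)) = Add(-8, 49) = 41)
Add(-368, Mul(500, Function('W')(9))) = Add(-368, Mul(500, 41)) = Add(-368, 20500) = 20132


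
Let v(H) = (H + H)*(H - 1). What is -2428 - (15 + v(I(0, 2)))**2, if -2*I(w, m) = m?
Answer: -2789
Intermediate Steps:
I(w, m) = -m/2
v(H) = 2*H*(-1 + H) (v(H) = (2*H)*(-1 + H) = 2*H*(-1 + H))
-2428 - (15 + v(I(0, 2)))**2 = -2428 - (15 + 2*(-1/2*2)*(-1 - 1/2*2))**2 = -2428 - (15 + 2*(-1)*(-1 - 1))**2 = -2428 - (15 + 2*(-1)*(-2))**2 = -2428 - (15 + 4)**2 = -2428 - 1*19**2 = -2428 - 1*361 = -2428 - 361 = -2789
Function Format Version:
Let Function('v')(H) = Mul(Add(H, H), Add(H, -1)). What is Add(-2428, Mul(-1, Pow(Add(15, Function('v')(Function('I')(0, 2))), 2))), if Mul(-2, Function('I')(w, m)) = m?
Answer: -2789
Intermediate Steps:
Function('I')(w, m) = Mul(Rational(-1, 2), m)
Function('v')(H) = Mul(2, H, Add(-1, H)) (Function('v')(H) = Mul(Mul(2, H), Add(-1, H)) = Mul(2, H, Add(-1, H)))
Add(-2428, Mul(-1, Pow(Add(15, Function('v')(Function('I')(0, 2))), 2))) = Add(-2428, Mul(-1, Pow(Add(15, Mul(2, Mul(Rational(-1, 2), 2), Add(-1, Mul(Rational(-1, 2), 2)))), 2))) = Add(-2428, Mul(-1, Pow(Add(15, Mul(2, -1, Add(-1, -1))), 2))) = Add(-2428, Mul(-1, Pow(Add(15, Mul(2, -1, -2)), 2))) = Add(-2428, Mul(-1, Pow(Add(15, 4), 2))) = Add(-2428, Mul(-1, Pow(19, 2))) = Add(-2428, Mul(-1, 361)) = Add(-2428, -361) = -2789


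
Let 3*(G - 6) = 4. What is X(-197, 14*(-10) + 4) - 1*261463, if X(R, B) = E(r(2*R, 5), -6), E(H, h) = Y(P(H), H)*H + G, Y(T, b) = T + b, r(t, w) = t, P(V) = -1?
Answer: -317477/3 ≈ -1.0583e+5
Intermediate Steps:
G = 22/3 (G = 6 + (1/3)*4 = 6 + 4/3 = 22/3 ≈ 7.3333)
E(H, h) = 22/3 + H*(-1 + H) (E(H, h) = (-1 + H)*H + 22/3 = H*(-1 + H) + 22/3 = 22/3 + H*(-1 + H))
X(R, B) = 22/3 - 2*R + 4*R**2 (X(R, B) = 22/3 + (2*R)**2 - 2*R = 22/3 + 4*R**2 - 2*R = 22/3 - 2*R + 4*R**2)
X(-197, 14*(-10) + 4) - 1*261463 = (22/3 + 2*(-197)*(-1 + 2*(-197))) - 1*261463 = (22/3 + 2*(-197)*(-1 - 394)) - 261463 = (22/3 + 2*(-197)*(-395)) - 261463 = (22/3 + 155630) - 261463 = 466912/3 - 261463 = -317477/3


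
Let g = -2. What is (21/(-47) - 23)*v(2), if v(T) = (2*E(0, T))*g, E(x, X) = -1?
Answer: -4408/47 ≈ -93.787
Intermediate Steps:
v(T) = 4 (v(T) = (2*(-1))*(-2) = -2*(-2) = 4)
(21/(-47) - 23)*v(2) = (21/(-47) - 23)*4 = (21*(-1/47) - 23)*4 = (-21/47 - 23)*4 = -1102/47*4 = -4408/47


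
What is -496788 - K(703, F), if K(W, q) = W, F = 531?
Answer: -497491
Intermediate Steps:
-496788 - K(703, F) = -496788 - 1*703 = -496788 - 703 = -497491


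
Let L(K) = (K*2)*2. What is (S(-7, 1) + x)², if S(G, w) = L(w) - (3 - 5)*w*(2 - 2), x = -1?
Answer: 9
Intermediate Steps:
L(K) = 4*K (L(K) = (2*K)*2 = 4*K)
S(G, w) = 4*w (S(G, w) = 4*w - (3 - 5)*w*(2 - 2) = 4*w - (-2*w)*0 = 4*w - 1*0 = 4*w + 0 = 4*w)
(S(-7, 1) + x)² = (4*1 - 1)² = (4 - 1)² = 3² = 9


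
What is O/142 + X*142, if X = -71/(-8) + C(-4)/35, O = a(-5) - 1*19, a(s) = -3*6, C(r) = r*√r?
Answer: 357837/284 - 1136*I/35 ≈ 1260.0 - 32.457*I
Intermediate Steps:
C(r) = r^(3/2)
a(s) = -18
O = -37 (O = -18 - 1*19 = -18 - 19 = -37)
X = 71/8 - 8*I/35 (X = -71/(-8) + (-4)^(3/2)/35 = -71*(-⅛) - 8*I*(1/35) = 71/8 - 8*I/35 ≈ 8.875 - 0.22857*I)
O/142 + X*142 = -37/142 + (71/8 - 8*I/35)*142 = -37*1/142 + (5041/4 - 1136*I/35) = -37/142 + (5041/4 - 1136*I/35) = 357837/284 - 1136*I/35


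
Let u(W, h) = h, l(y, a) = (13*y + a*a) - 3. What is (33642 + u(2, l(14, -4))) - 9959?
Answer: 23878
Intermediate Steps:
l(y, a) = -3 + a² + 13*y (l(y, a) = (13*y + a²) - 3 = (a² + 13*y) - 3 = -3 + a² + 13*y)
(33642 + u(2, l(14, -4))) - 9959 = (33642 + (-3 + (-4)² + 13*14)) - 9959 = (33642 + (-3 + 16 + 182)) - 9959 = (33642 + 195) - 9959 = 33837 - 9959 = 23878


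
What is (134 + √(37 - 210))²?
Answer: (134 + I*√173)² ≈ 17783.0 + 3525.0*I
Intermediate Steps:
(134 + √(37 - 210))² = (134 + √(-173))² = (134 + I*√173)²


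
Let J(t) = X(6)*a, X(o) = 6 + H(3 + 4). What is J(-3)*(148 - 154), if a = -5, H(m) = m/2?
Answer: 285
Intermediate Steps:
H(m) = m/2 (H(m) = m*(½) = m/2)
X(o) = 19/2 (X(o) = 6 + (3 + 4)/2 = 6 + (½)*7 = 6 + 7/2 = 19/2)
J(t) = -95/2 (J(t) = (19/2)*(-5) = -95/2)
J(-3)*(148 - 154) = -95*(148 - 154)/2 = -95/2*(-6) = 285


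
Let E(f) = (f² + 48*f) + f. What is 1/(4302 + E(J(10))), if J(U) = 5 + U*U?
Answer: 1/20472 ≈ 4.8847e-5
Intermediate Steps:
J(U) = 5 + U²
E(f) = f² + 49*f
1/(4302 + E(J(10))) = 1/(4302 + (5 + 10²)*(49 + (5 + 10²))) = 1/(4302 + (5 + 100)*(49 + (5 + 100))) = 1/(4302 + 105*(49 + 105)) = 1/(4302 + 105*154) = 1/(4302 + 16170) = 1/20472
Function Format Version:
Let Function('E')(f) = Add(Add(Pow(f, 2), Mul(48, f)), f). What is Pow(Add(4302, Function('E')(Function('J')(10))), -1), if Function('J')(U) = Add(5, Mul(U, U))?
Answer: Rational(1, 20472) ≈ 4.8847e-5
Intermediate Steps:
Function('J')(U) = Add(5, Pow(U, 2))
Function('E')(f) = Add(Pow(f, 2), Mul(49, f))
Pow(Add(4302, Function('E')(Function('J')(10))), -1) = Pow(Add(4302, Mul(Add(5, Pow(10, 2)), Add(49, Add(5, Pow(10, 2))))), -1) = Pow(Add(4302, Mul(Add(5, 100), Add(49, Add(5, 100)))), -1) = Pow(Add(4302, Mul(105, Add(49, 105))), -1) = Pow(Add(4302, Mul(105, 154)), -1) = Pow(Add(4302, 16170), -1) = Pow(20472, -1) = Rational(1, 20472)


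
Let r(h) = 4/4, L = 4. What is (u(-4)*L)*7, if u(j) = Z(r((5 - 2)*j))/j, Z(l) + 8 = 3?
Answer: 35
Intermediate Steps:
r(h) = 1 (r(h) = 4*(¼) = 1)
Z(l) = -5 (Z(l) = -8 + 3 = -5)
u(j) = -5/j
(u(-4)*L)*7 = (-5/(-4)*4)*7 = (-5*(-¼)*4)*7 = ((5/4)*4)*7 = 5*7 = 35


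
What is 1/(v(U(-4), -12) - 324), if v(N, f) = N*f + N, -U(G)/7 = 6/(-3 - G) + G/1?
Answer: -1/170 ≈ -0.0058824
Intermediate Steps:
U(G) = -42/(-3 - G) - 7*G (U(G) = -7*(6/(-3 - G) + G/1) = -7*(6/(-3 - G) + G*1) = -7*(6/(-3 - G) + G) = -7*(G + 6/(-3 - G)) = -42/(-3 - G) - 7*G)
v(N, f) = N + N*f
1/(v(U(-4), -12) - 324) = 1/((7*(6 - 1*(-4)² - 3*(-4))/(3 - 4))*(1 - 12) - 324) = 1/((7*(6 - 1*16 + 12)/(-1))*(-11) - 324) = 1/((7*(-1)*(6 - 16 + 12))*(-11) - 324) = 1/((7*(-1)*2)*(-11) - 324) = 1/(-14*(-11) - 324) = 1/(154 - 324) = 1/(-170) = -1/170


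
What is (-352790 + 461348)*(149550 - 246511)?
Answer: -10525892238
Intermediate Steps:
(-352790 + 461348)*(149550 - 246511) = 108558*(-96961) = -10525892238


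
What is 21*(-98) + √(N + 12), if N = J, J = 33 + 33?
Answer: -2058 + √78 ≈ -2049.2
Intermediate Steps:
J = 66
N = 66
21*(-98) + √(N + 12) = 21*(-98) + √(66 + 12) = -2058 + √78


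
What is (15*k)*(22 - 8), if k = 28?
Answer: 5880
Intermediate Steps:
(15*k)*(22 - 8) = (15*28)*(22 - 8) = 420*14 = 5880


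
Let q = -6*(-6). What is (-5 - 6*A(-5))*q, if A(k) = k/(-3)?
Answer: -540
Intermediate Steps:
A(k) = -k/3 (A(k) = k*(-⅓) = -k/3)
q = 36
(-5 - 6*A(-5))*q = (-5 - (-2)*(-5))*36 = (-5 - 6*5/3)*36 = (-5 - 10)*36 = -15*36 = -540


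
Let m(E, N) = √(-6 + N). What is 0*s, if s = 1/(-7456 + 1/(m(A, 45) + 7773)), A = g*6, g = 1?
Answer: 0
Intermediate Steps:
A = 6 (A = 1*6 = 6)
s = 1/(-7456 + 1/(7773 + √39)) (s = 1/(-7456 + 1/(√(-6 + 45) + 7773)) = 1/(-7456 + 1/(√39 + 7773)) = 1/(-7456 + 1/(7773 + √39)) ≈ -0.00013412)
0*s = 0*(-450487709667/3358836305321665 + √39/3358836305321665) = 0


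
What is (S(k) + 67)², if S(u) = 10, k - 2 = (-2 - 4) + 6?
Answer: 5929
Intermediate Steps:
k = 2 (k = 2 + ((-2 - 4) + 6) = 2 + (-6 + 6) = 2 + 0 = 2)
(S(k) + 67)² = (10 + 67)² = 77² = 5929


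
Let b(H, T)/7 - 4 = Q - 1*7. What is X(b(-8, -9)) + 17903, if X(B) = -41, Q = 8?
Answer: 17862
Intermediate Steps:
b(H, T) = 35 (b(H, T) = 28 + 7*(8 - 1*7) = 28 + 7*(8 - 7) = 28 + 7*1 = 28 + 7 = 35)
X(b(-8, -9)) + 17903 = -41 + 17903 = 17862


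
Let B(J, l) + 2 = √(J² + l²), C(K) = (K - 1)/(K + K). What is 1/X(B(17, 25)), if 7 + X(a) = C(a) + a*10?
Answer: 96464/330103039 + 36398*√914/330103039 ≈ 0.0036257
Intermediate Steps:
C(K) = (-1 + K)/(2*K) (C(K) = (-1 + K)/((2*K)) = (-1 + K)*(1/(2*K)) = (-1 + K)/(2*K))
B(J, l) = -2 + √(J² + l²)
X(a) = -7 + 10*a + (-1 + a)/(2*a) (X(a) = -7 + ((-1 + a)/(2*a) + a*10) = -7 + ((-1 + a)/(2*a) + 10*a) = -7 + (10*a + (-1 + a)/(2*a)) = -7 + 10*a + (-1 + a)/(2*a))
1/X(B(17, 25)) = 1/(-13/2 + 10*(-2 + √(17² + 25²)) - 1/(2*(-2 + √(17² + 25²)))) = 1/(-13/2 + 10*(-2 + √(289 + 625)) - 1/(2*(-2 + √(289 + 625)))) = 1/(-13/2 + 10*(-2 + √914) - 1/(2*(-2 + √914))) = 1/(-13/2 + (-20 + 10*√914) - 1/(2*(-2 + √914))) = 1/(-53/2 + 10*√914 - 1/(2*(-2 + √914)))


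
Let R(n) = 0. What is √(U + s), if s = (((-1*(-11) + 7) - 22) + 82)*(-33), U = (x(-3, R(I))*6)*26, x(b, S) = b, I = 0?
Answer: 39*I*√2 ≈ 55.154*I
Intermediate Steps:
U = -468 (U = -3*6*26 = -18*26 = -468)
s = -2574 (s = (((11 + 7) - 22) + 82)*(-33) = ((18 - 22) + 82)*(-33) = (-4 + 82)*(-33) = 78*(-33) = -2574)
√(U + s) = √(-468 - 2574) = √(-3042) = 39*I*√2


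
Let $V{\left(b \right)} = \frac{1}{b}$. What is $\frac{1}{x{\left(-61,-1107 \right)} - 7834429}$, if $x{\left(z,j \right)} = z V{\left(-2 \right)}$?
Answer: $- \frac{2}{15668797} \approx -1.2764 \cdot 10^{-7}$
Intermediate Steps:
$x{\left(z,j \right)} = - \frac{z}{2}$ ($x{\left(z,j \right)} = \frac{z}{-2} = z \left(- \frac{1}{2}\right) = - \frac{z}{2}$)
$\frac{1}{x{\left(-61,-1107 \right)} - 7834429} = \frac{1}{\left(- \frac{1}{2}\right) \left(-61\right) - 7834429} = \frac{1}{\frac{61}{2} - 7834429} = \frac{1}{- \frac{15668797}{2}} = - \frac{2}{15668797}$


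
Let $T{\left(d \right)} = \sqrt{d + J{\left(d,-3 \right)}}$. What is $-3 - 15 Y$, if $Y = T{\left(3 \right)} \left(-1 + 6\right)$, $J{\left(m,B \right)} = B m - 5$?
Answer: $-3 - 75 i \sqrt{11} \approx -3.0 - 248.75 i$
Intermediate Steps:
$J{\left(m,B \right)} = -5 + B m$
$T{\left(d \right)} = \sqrt{-5 - 2 d}$ ($T{\left(d \right)} = \sqrt{d - \left(5 + 3 d\right)} = \sqrt{-5 - 2 d}$)
$Y = 5 i \sqrt{11}$ ($Y = \sqrt{-5 - 6} \left(-1 + 6\right) = \sqrt{-5 - 6} \cdot 5 = \sqrt{-11} \cdot 5 = i \sqrt{11} \cdot 5 = 5 i \sqrt{11} \approx 16.583 i$)
$-3 - 15 Y = -3 - 15 \cdot 5 i \sqrt{11} = -3 - 75 i \sqrt{11}$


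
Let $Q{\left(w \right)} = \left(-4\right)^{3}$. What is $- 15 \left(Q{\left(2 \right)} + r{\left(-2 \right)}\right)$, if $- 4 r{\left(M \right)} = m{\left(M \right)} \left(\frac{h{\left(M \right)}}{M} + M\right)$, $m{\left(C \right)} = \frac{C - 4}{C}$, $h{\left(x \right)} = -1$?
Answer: $\frac{7545}{8} \approx 943.13$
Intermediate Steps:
$Q{\left(w \right)} = -64$
$m{\left(C \right)} = \frac{-4 + C}{C}$
$r{\left(M \right)} = - \frac{\left(-4 + M\right) \left(M - \frac{1}{M}\right)}{4 M}$ ($r{\left(M \right)} = - \frac{\frac{-4 + M}{M} \left(- \frac{1}{M} + M\right)}{4} = - \frac{\frac{-4 + M}{M} \left(M - \frac{1}{M}\right)}{4} = - \frac{\frac{1}{M} \left(-4 + M\right) \left(M - \frac{1}{M}\right)}{4} = - \frac{\left(-4 + M\right) \left(M - \frac{1}{M}\right)}{4 M}$)
$- 15 \left(Q{\left(2 \right)} + r{\left(-2 \right)}\right) = - 15 \left(-64 - \frac{\left(-1 + \left(-2\right)^{2}\right) \left(-4 - 2\right)}{4 \cdot 4}\right) = - 15 \left(-64 - \frac{1}{16} \left(-1 + 4\right) \left(-6\right)\right) = - 15 \left(-64 - \frac{1}{16} \cdot 3 \left(-6\right)\right) = - 15 \left(-64 + \frac{9}{8}\right) = \left(-15\right) \left(- \frac{503}{8}\right) = \frac{7545}{8}$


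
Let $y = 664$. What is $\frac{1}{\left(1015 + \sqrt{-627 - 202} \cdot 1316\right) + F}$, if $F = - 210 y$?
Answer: $- \frac{2825}{420350801} - \frac{188 i \sqrt{829}}{2942455607} \approx -6.7206 \cdot 10^{-6} - 1.8396 \cdot 10^{-6} i$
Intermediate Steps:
$F = -139440$ ($F = \left(-210\right) 664 = -139440$)
$\frac{1}{\left(1015 + \sqrt{-627 - 202} \cdot 1316\right) + F} = \frac{1}{\left(1015 + \sqrt{-627 - 202} \cdot 1316\right) - 139440} = \frac{1}{\left(1015 + \sqrt{-829} \cdot 1316\right) - 139440} = \frac{1}{\left(1015 + i \sqrt{829} \cdot 1316\right) - 139440} = \frac{1}{\left(1015 + 1316 i \sqrt{829}\right) - 139440} = \frac{1}{-138425 + 1316 i \sqrt{829}}$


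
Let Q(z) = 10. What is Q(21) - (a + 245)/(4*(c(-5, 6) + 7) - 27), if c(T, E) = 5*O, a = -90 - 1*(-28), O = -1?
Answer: 373/19 ≈ 19.632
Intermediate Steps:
a = -62 (a = -90 + 28 = -62)
c(T, E) = -5 (c(T, E) = 5*(-1) = -5)
Q(21) - (a + 245)/(4*(c(-5, 6) + 7) - 27) = 10 - (-62 + 245)/(4*(-5 + 7) - 27) = 10 - 183/(4*2 - 27) = 10 - 183/(8 - 27) = 10 - 183/(-19) = 10 - 183*(-1)/19 = 10 - 1*(-183/19) = 10 + 183/19 = 373/19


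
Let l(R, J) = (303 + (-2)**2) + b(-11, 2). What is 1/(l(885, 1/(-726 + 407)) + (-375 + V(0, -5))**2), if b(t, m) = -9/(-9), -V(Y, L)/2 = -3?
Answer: 1/136469 ≈ 7.3277e-6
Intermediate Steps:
V(Y, L) = 6 (V(Y, L) = -2*(-3) = 6)
b(t, m) = 1 (b(t, m) = -9*(-1/9) = 1)
l(R, J) = 308 (l(R, J) = (303 + (-2)**2) + 1 = (303 + 4) + 1 = 307 + 1 = 308)
1/(l(885, 1/(-726 + 407)) + (-375 + V(0, -5))**2) = 1/(308 + (-375 + 6)**2) = 1/(308 + (-369)**2) = 1/(308 + 136161) = 1/136469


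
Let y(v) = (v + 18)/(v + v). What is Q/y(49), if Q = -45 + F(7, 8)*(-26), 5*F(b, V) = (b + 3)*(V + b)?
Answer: -80850/67 ≈ -1206.7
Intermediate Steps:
F(b, V) = (3 + b)*(V + b)/5 (F(b, V) = ((b + 3)*(V + b))/5 = ((3 + b)*(V + b))/5 = (3 + b)*(V + b)/5)
y(v) = (18 + v)/(2*v) (y(v) = (18 + v)/((2*v)) = (18 + v)*(1/(2*v)) = (18 + v)/(2*v))
Q = -825 (Q = -45 + ((⅕)*7² + (⅗)*8 + (⅗)*7 + (⅕)*8*7)*(-26) = -45 + ((⅕)*49 + 24/5 + 21/5 + 56/5)*(-26) = -45 + (49/5 + 24/5 + 21/5 + 56/5)*(-26) = -45 + 30*(-26) = -45 - 780 = -825)
Q/y(49) = -825*98/(18 + 49) = -825/((½)*(1/49)*67) = -825/67/98 = -825*98/67 = -80850/67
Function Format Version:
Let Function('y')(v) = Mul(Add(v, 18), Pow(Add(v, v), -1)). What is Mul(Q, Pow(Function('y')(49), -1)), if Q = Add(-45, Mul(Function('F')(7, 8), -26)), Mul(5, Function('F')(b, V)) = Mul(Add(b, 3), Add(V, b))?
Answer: Rational(-80850, 67) ≈ -1206.7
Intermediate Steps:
Function('F')(b, V) = Mul(Rational(1, 5), Add(3, b), Add(V, b)) (Function('F')(b, V) = Mul(Rational(1, 5), Mul(Add(b, 3), Add(V, b))) = Mul(Rational(1, 5), Mul(Add(3, b), Add(V, b))) = Mul(Rational(1, 5), Add(3, b), Add(V, b)))
Function('y')(v) = Mul(Rational(1, 2), Pow(v, -1), Add(18, v)) (Function('y')(v) = Mul(Add(18, v), Pow(Mul(2, v), -1)) = Mul(Add(18, v), Mul(Rational(1, 2), Pow(v, -1))) = Mul(Rational(1, 2), Pow(v, -1), Add(18, v)))
Q = -825 (Q = Add(-45, Mul(Add(Mul(Rational(1, 5), Pow(7, 2)), Mul(Rational(3, 5), 8), Mul(Rational(3, 5), 7), Mul(Rational(1, 5), 8, 7)), -26)) = Add(-45, Mul(Add(Mul(Rational(1, 5), 49), Rational(24, 5), Rational(21, 5), Rational(56, 5)), -26)) = Add(-45, Mul(Add(Rational(49, 5), Rational(24, 5), Rational(21, 5), Rational(56, 5)), -26)) = Add(-45, Mul(30, -26)) = Add(-45, -780) = -825)
Mul(Q, Pow(Function('y')(49), -1)) = Mul(-825, Pow(Mul(Rational(1, 2), Pow(49, -1), Add(18, 49)), -1)) = Mul(-825, Pow(Mul(Rational(1, 2), Rational(1, 49), 67), -1)) = Mul(-825, Pow(Rational(67, 98), -1)) = Mul(-825, Rational(98, 67)) = Rational(-80850, 67)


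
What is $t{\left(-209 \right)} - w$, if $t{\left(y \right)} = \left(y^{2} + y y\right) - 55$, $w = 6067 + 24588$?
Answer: $56652$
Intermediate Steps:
$w = 30655$
$t{\left(y \right)} = -55 + 2 y^{2}$ ($t{\left(y \right)} = \left(y^{2} + y^{2}\right) - 55 = 2 y^{2} - 55 = -55 + 2 y^{2}$)
$t{\left(-209 \right)} - w = \left(-55 + 2 \left(-209\right)^{2}\right) - 30655 = \left(-55 + 2 \cdot 43681\right) - 30655 = \left(-55 + 87362\right) - 30655 = 87307 - 30655 = 56652$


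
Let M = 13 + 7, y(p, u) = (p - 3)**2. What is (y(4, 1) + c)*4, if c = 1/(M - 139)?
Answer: 472/119 ≈ 3.9664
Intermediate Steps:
y(p, u) = (-3 + p)**2
M = 20
c = -1/119 (c = 1/(20 - 139) = 1/(-119) = -1/119 ≈ -0.0084034)
(y(4, 1) + c)*4 = ((-3 + 4)**2 - 1/119)*4 = (1**2 - 1/119)*4 = (1 - 1/119)*4 = (118/119)*4 = 472/119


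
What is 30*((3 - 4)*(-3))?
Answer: 90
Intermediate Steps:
30*((3 - 4)*(-3)) = 30*(-1*(-3)) = 30*3 = 90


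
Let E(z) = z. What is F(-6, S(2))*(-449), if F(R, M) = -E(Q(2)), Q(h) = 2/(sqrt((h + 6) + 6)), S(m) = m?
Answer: 449*sqrt(14)/7 ≈ 240.00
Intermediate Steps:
Q(h) = 2/sqrt(12 + h) (Q(h) = 2/(sqrt((6 + h) + 6)) = 2/(sqrt(12 + h)) = 2/sqrt(12 + h))
F(R, M) = -sqrt(14)/7 (F(R, M) = -2/sqrt(12 + 2) = -2/sqrt(14) = -2*sqrt(14)/14 = -sqrt(14)/7)
F(-6, S(2))*(-449) = -sqrt(14)/7*(-449) = 449*sqrt(14)/7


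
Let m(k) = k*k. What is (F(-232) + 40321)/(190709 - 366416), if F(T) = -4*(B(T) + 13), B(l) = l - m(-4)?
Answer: -41261/175707 ≈ -0.23483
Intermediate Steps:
m(k) = k²
B(l) = -16 + l (B(l) = l - 1*(-4)² = l - 1*16 = l - 16 = -16 + l)
F(T) = 12 - 4*T (F(T) = -4*((-16 + T) + 13) = -4*(-3 + T) = 12 - 4*T)
(F(-232) + 40321)/(190709 - 366416) = ((12 - 4*(-232)) + 40321)/(190709 - 366416) = ((12 + 928) + 40321)/(-175707) = (940 + 40321)*(-1/175707) = 41261*(-1/175707) = -41261/175707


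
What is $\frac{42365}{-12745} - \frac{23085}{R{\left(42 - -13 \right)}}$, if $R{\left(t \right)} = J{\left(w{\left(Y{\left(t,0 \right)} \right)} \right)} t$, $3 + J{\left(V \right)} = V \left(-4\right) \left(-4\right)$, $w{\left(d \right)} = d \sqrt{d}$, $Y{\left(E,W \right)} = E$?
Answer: $- \frac{3969736643372}{1194236835649} - \frac{369360 \sqrt{55}}{42591991} \approx -3.3884$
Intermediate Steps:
$w{\left(d \right)} = d^{\frac{3}{2}}$
$J{\left(V \right)} = -3 + 16 V$ ($J{\left(V \right)} = -3 + V \left(-4\right) \left(-4\right) = -3 + - 4 V \left(-4\right) = -3 + 16 V$)
$R{\left(t \right)} = t \left(-3 + 16 t^{\frac{3}{2}}\right)$ ($R{\left(t \right)} = \left(-3 + 16 t^{\frac{3}{2}}\right) t = t \left(-3 + 16 t^{\frac{3}{2}}\right)$)
$\frac{42365}{-12745} - \frac{23085}{R{\left(42 - -13 \right)}} = \frac{42365}{-12745} - \frac{23085}{\left(42 - -13\right) \left(-3 + 16 \left(42 - -13\right)^{\frac{3}{2}}\right)} = 42365 \left(- \frac{1}{12745}\right) - \frac{23085}{\left(42 + 13\right) \left(-3 + 16 \left(42 + 13\right)^{\frac{3}{2}}\right)} = - \frac{8473}{2549} - \frac{23085}{55 \left(-3 + 16 \cdot 55^{\frac{3}{2}}\right)} = - \frac{8473}{2549} - \frac{23085}{55 \left(-3 + 16 \cdot 55 \sqrt{55}\right)} = - \frac{8473}{2549} - \frac{23085}{55 \left(-3 + 880 \sqrt{55}\right)} = - \frac{8473}{2549} - \frac{23085}{-165 + 48400 \sqrt{55}}$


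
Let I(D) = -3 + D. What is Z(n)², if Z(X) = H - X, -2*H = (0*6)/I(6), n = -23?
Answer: 529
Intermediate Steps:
H = 0 (H = -0*6/(2*(-3 + 6)) = -0/3 = -½*0 = 0)
Z(X) = -X (Z(X) = 0 - X = -X)
Z(n)² = (-1*(-23))² = 23² = 529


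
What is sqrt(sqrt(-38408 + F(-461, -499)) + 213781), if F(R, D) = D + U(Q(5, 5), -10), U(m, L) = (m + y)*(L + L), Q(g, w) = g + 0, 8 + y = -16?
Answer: sqrt(213781 + I*sqrt(38527)) ≈ 462.36 + 0.212*I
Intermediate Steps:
y = -24 (y = -8 - 16 = -24)
Q(g, w) = g
U(m, L) = 2*L*(-24 + m) (U(m, L) = (m - 24)*(L + L) = (-24 + m)*(2*L) = 2*L*(-24 + m))
F(R, D) = 380 + D (F(R, D) = D + 2*(-10)*(-24 + 5) = D + 2*(-10)*(-19) = D + 380 = 380 + D)
sqrt(sqrt(-38408 + F(-461, -499)) + 213781) = sqrt(sqrt(-38408 + (380 - 499)) + 213781) = sqrt(sqrt(-38408 - 119) + 213781) = sqrt(sqrt(-38527) + 213781) = sqrt(I*sqrt(38527) + 213781) = sqrt(213781 + I*sqrt(38527))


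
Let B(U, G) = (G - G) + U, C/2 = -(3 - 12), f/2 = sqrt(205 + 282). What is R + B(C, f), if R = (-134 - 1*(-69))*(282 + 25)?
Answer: -19937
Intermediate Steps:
f = 2*sqrt(487) (f = 2*sqrt(205 + 282) = 2*sqrt(487) ≈ 44.136)
C = 18 (C = 2*(-(3 - 12)) = 2*(-1*(-9)) = 2*9 = 18)
B(U, G) = U (B(U, G) = 0 + U = U)
R = -19955 (R = (-134 + 69)*307 = -65*307 = -19955)
R + B(C, f) = -19955 + 18 = -19937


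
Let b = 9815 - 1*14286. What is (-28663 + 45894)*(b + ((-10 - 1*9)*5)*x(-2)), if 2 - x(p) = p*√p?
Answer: -80313691 - 3273890*I*√2 ≈ -8.0314e+7 - 4.63e+6*I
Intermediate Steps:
x(p) = 2 - p^(3/2) (x(p) = 2 - p*√p = 2 - p^(3/2))
b = -4471 (b = 9815 - 14286 = -4471)
(-28663 + 45894)*(b + ((-10 - 1*9)*5)*x(-2)) = (-28663 + 45894)*(-4471 + ((-10 - 1*9)*5)*(2 - (-2)^(3/2))) = 17231*(-4471 + ((-10 - 9)*5)*(2 - (-2)*I*√2)) = 17231*(-4471 + (-19*5)*(2 + 2*I*√2)) = 17231*(-4471 - 95*(2 + 2*I*√2)) = 17231*(-4471 + (-190 - 190*I*√2)) = 17231*(-4661 - 190*I*√2) = -80313691 - 3273890*I*√2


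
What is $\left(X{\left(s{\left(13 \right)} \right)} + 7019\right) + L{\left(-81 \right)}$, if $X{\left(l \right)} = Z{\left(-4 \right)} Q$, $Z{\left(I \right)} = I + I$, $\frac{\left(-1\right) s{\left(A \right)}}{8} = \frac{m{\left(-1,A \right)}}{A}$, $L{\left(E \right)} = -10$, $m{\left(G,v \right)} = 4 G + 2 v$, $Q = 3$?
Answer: $6985$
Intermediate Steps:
$m{\left(G,v \right)} = 2 v + 4 G$
$s{\left(A \right)} = - \frac{8 \left(-4 + 2 A\right)}{A}$ ($s{\left(A \right)} = - 8 \frac{2 A + 4 \left(-1\right)}{A} = - 8 \frac{2 A - 4}{A} = - 8 \frac{-4 + 2 A}{A} = - \frac{8 \left(-4 + 2 A\right)}{A}$)
$Z{\left(I \right)} = 2 I$
$X{\left(l \right)} = -24$ ($X{\left(l \right)} = 2 \left(-4\right) 3 = \left(-8\right) 3 = -24$)
$\left(X{\left(s{\left(13 \right)} \right)} + 7019\right) + L{\left(-81 \right)} = \left(-24 + 7019\right) - 10 = 6995 - 10 = 6985$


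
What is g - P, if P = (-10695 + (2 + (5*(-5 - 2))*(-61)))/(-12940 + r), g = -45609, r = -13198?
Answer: -596068300/13069 ≈ -45609.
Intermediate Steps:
P = 4279/13069 (P = (-10695 + (2 + (5*(-5 - 2))*(-61)))/(-12940 - 13198) = (-10695 + (2 + (5*(-7))*(-61)))/(-26138) = (-10695 + (2 - 35*(-61)))*(-1/26138) = (-10695 + (2 + 2135))*(-1/26138) = (-10695 + 2137)*(-1/26138) = -8558*(-1/26138) = 4279/13069 ≈ 0.32742)
g - P = -45609 - 1*4279/13069 = -45609 - 4279/13069 = -596068300/13069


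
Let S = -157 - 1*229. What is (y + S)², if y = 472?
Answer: 7396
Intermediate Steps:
S = -386 (S = -157 - 229 = -386)
(y + S)² = (472 - 386)² = 86² = 7396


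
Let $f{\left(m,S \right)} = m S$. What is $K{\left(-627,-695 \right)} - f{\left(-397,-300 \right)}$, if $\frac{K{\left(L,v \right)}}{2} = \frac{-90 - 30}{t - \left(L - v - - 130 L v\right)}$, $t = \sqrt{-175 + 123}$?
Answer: $- \frac{47776486955202512160}{401145986204047} + \frac{60 i \sqrt{13}}{401145986204047} \approx -1.191 \cdot 10^{5} + 5.3929 \cdot 10^{-13} i$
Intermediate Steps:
$f{\left(m,S \right)} = S m$
$t = 2 i \sqrt{13}$ ($t = \sqrt{-52} = 2 i \sqrt{13} \approx 7.2111 i$)
$K{\left(L,v \right)} = - \frac{240}{v - L - 130 L v + 2 i \sqrt{13}}$ ($K{\left(L,v \right)} = 2 \frac{-90 - 30}{2 i \sqrt{13} - \left(L - v - - 130 L v\right)} = 2 \left(- \frac{120}{2 i \sqrt{13} - \left(L - v + 130 L v\right)}\right) = 2 \left(- \frac{120}{v - L - 130 L v + 2 i \sqrt{13}}\right) = - \frac{240}{v - L - 130 L v + 2 i \sqrt{13}}$)
$K{\left(-627,-695 \right)} - f{\left(-397,-300 \right)} = \frac{240}{-627 - -695 - 2 i \sqrt{13} + 130 \left(-627\right) \left(-695\right)} - \left(-300\right) \left(-397\right) = \frac{240}{-627 + 695 - 2 i \sqrt{13} + 56649450} - 119100 = \frac{240}{56649518 - 2 i \sqrt{13}} - 119100 = -119100 + \frac{240}{56649518 - 2 i \sqrt{13}}$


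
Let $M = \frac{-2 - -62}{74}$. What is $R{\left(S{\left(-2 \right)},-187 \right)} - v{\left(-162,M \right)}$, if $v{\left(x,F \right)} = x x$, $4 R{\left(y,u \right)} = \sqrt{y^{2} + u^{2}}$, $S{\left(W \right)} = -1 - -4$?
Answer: $-26244 + \frac{\sqrt{34978}}{4} \approx -26197.0$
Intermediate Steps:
$M = \frac{30}{37}$ ($M = \left(-2 + 62\right) \frac{1}{74} = 60 \cdot \frac{1}{74} = \frac{30}{37} \approx 0.81081$)
$S{\left(W \right)} = 3$ ($S{\left(W \right)} = -1 + 4 = 3$)
$R{\left(y,u \right)} = \frac{\sqrt{u^{2} + y^{2}}}{4}$ ($R{\left(y,u \right)} = \frac{\sqrt{y^{2} + u^{2}}}{4} = \frac{\sqrt{u^{2} + y^{2}}}{4}$)
$v{\left(x,F \right)} = x^{2}$
$R{\left(S{\left(-2 \right)},-187 \right)} - v{\left(-162,M \right)} = \frac{\sqrt{\left(-187\right)^{2} + 3^{2}}}{4} - \left(-162\right)^{2} = \frac{\sqrt{34969 + 9}}{4} - 26244 = \frac{\sqrt{34978}}{4} - 26244 = -26244 + \frac{\sqrt{34978}}{4}$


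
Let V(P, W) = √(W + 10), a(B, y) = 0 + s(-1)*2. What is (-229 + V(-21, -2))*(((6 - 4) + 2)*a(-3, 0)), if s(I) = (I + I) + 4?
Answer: -3664 + 32*√2 ≈ -3618.7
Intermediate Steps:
s(I) = 4 + 2*I (s(I) = 2*I + 4 = 4 + 2*I)
a(B, y) = 4 (a(B, y) = 0 + (4 + 2*(-1))*2 = 0 + (4 - 2)*2 = 0 + 2*2 = 0 + 4 = 4)
V(P, W) = √(10 + W)
(-229 + V(-21, -2))*(((6 - 4) + 2)*a(-3, 0)) = (-229 + √(10 - 2))*(((6 - 4) + 2)*4) = (-229 + √8)*((2 + 2)*4) = (-229 + 2*√2)*(4*4) = (-229 + 2*√2)*16 = -3664 + 32*√2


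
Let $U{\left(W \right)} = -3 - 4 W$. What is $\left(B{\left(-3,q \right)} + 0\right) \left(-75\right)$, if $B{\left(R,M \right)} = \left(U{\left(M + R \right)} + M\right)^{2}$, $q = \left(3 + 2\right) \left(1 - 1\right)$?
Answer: $-6075$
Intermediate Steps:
$q = 0$ ($q = 5 \cdot 0 = 0$)
$B{\left(R,M \right)} = \left(-3 - 4 R - 3 M\right)^{2}$ ($B{\left(R,M \right)} = \left(\left(-3 - 4 \left(M + R\right)\right) + M\right)^{2} = \left(\left(-3 - \left(4 M + 4 R\right)\right) + M\right)^{2} = \left(\left(-3 - 4 M - 4 R\right) + M\right)^{2} = \left(-3 - 4 R - 3 M\right)^{2}$)
$\left(B{\left(-3,q \right)} + 0\right) \left(-75\right) = \left(\left(3 + 3 \cdot 0 + 4 \left(-3\right)\right)^{2} + 0\right) \left(-75\right) = \left(\left(3 + 0 - 12\right)^{2} + 0\right) \left(-75\right) = \left(\left(-9\right)^{2} + 0\right) \left(-75\right) = \left(81 + 0\right) \left(-75\right) = 81 \left(-75\right) = -6075$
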